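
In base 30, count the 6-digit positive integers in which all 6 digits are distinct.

The leading digit has 29 choices (anything but zero); the next has 29 (anything but the first), then 28, and so on, one fewer each time.
Total: 29 x 29 x 28 x 27 x 26 x 25.

Final answer: 413267400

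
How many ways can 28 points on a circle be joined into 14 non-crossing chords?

This is a standard Catalan-number count: the answer is C_n. Here n = 28/2 = 14.
C_n = C(2n,n)/(n+1), so C_{14} = C(28,14)/15 = 40116600/15.

Final answer: C_{14} = 2674440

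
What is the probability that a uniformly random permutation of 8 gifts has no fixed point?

Use the recurrence D(n) = (n-1)(D(n-1) + D(n-2)) with D(0)=1, D(1)=0.
Building up: D(2)=1, D(3)=2, D(4)=9, D(5)=44, D(6)=265, D(7)=1854, D(8)=14833.
Total arrangements: 8! = 40320.
Probability = D(8)/8! = 2119/5760.

Final answer: D(8)/8! = 14833/40320 = 0.367882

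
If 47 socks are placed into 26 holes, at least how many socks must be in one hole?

By the pigeonhole principle: ceiling(47/26).

Final answer: 2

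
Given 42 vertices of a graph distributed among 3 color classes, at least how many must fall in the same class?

By pigeonhole with 42 objects and 3 categories: ceiling(42/3).

Final answer: 14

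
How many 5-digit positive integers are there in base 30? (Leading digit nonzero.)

These are the integers in [30^4, 30^5), so the count is 30^5 - 30^4 = 29 x 30^4.

Final answer: 23490000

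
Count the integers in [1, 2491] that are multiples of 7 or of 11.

Multiples of 7: 355. Multiples of 11: 226. Of both (lcm=77): 32.
By inclusion-exclusion: 355 + 226 - 32.

Final answer: 549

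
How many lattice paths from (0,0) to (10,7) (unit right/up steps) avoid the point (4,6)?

Total paths to (10,7): C(17,7) = 19448.
Paths through (4,6): C(10,6) x C(7,1) = 1470.
Avoiding (4,6): 19448 - 1470.

Final answer: 17978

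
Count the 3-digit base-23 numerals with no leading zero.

In base 23, the leading digit has 22 choices (1..22); each of the remaining 2 digits has 23 choices.
Total: 22 x 23^2.

Final answer: 11638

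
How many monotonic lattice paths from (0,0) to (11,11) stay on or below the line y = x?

Total monotonic paths to (11,11): C(22,11) = 705432.
Reflecting each bad path at its first crossing gives a bijection with paths to (10,12): C(22,12) = 646646.
Valid Dyck paths: 705432 - 646646.
(Check: C(22,11) - C(22,12) = C(22,11)/12, the Catalan number C_{11}.)

Final answer: C_{11} = 58786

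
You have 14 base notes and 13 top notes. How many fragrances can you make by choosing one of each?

By the multiplication principle: 14 x 13.

Final answer: 182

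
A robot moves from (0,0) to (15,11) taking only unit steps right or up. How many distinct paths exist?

Each path has 15 right steps and 11 up steps in some order (26 steps total).
Choose which 11 of the 26 steps are up: C(26,11).

Final answer: C(26,11) = 7726160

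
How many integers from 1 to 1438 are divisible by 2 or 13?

Multiples of 2: 719. Multiples of 13: 110. Of both (lcm=26): 55.
By inclusion-exclusion: 719 + 110 - 55.

Final answer: 774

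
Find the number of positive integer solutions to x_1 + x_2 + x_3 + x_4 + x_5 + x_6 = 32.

Substitute x'_i = x_i - 1 (so x'_i >= 0). Then sum x'_i = 32 - 6 = 26.
Stars and bars: C(26+6-1, 6-1) = C(31,5).

Final answer: C(31,5) = 169911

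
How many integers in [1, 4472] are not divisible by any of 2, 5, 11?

|div by 2|=2236, |div by 5|=894, |div by 11|=406.
|div by 2&5|=447, |div by 2&11|=203, |div by 5&11|=81, |div by all|=40.
By inclusion-exclusion, divisible by at least one: 2236+894+406-447-203-81+40 = 2845.
Not divisible by any: 4472 - 2845.

Final answer: 1627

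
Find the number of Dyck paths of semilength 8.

Total monotonic paths to (8,8): C(16,8) = 12870.
A path is bad iff it touches y = x + 1; reflecting its initial segment maps bad paths bijectively onto all paths to (7,9), of which there are C(16,9) = 11440.
Valid Dyck paths: 12870 - 11440.
(Equivalently, C_{8} = C(16,8)/9 = 12870/9.)

Final answer: C_{8} = 1430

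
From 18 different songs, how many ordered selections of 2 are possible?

P(18,2) = 18!/(18-2)! = 18!/16!.

Final answer: P(18,2) = 306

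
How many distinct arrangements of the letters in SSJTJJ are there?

Letters (J:3, S:2, T:1). Total letters: 6.
Permutations = 6!/(3! x 2!).

Final answer: 60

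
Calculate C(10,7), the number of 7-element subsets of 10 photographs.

C(10,7) = 10!/(7! x (10-7)!).

Final answer: C(10,7) = 120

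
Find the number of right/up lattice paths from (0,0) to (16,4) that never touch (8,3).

Total paths to (16,4): C(20,4) = 4845.
Paths through (8,3): C(11,3) x C(9,1) = 1485.
Avoiding (8,3): 4845 - 1485.

Final answer: 3360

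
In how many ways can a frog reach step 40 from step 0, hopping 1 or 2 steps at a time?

Let f(n) be the number of climbs. Removing the last move (1 or 2 steps) gives f(n) = f(n-1) + f(n-2); base cases f(1)=1, f(2)=2.
Iterating the recurrence: f(1)=1, f(2)=2, f(3)=3, f(4)=5, f(5)=8, f(6)=13, f(7)=21, f(8)=34, f(9)=55, f(10)=89, f(11)=144, f(12)=233, f(13)=377, f(14)=610, f(15)=987, f(16)=1597, f(17)=2584, f(18)=4181, f(19)=6765, f(20)=10946, f(21)=17711, f(22)=28657, f(23)=46368, f(24)=75025, f(25)=121393, f(26)=196418, f(27)=317811, f(28)=514229, f(29)=832040, f(30)=1346269, f(31)=2178309, f(32)=3524578, f(33)=5702887, f(34)=9227465, f(35)=14930352, f(36)=24157817, f(37)=39088169, f(38)=63245986, f(39)=102334155, f(40)=165580141.

Final answer: 165580141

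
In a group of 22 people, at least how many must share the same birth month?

There are 12 possible values for birth month. With 22 people and 12 categories, by pigeonhole: ceiling(22/12).

Final answer: 2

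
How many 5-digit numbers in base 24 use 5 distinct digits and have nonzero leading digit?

The leading digit has 23 choices (anything but zero); the next has 23 (anything but the first), then 22, and so on, one fewer each time.
Total: 23 x 23 x 22 x 21 x 20.

Final answer: 4887960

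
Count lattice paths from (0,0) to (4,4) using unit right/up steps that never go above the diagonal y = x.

Total monotonic paths to (4,4): C(8,4) = 70.
By the reflection principle, paths that go above the diagonal number C(8,5) = 56.
Valid Dyck paths: 70 - 56.
(These counts are the Catalan numbers.)

Final answer: C_{4} = 14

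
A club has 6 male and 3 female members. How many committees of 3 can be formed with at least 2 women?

Sum over valid woman counts:
C(3,2)C(6,1) = 18
C(3,3)C(6,0) = 1
Total: 18 + 1.

Final answer: 19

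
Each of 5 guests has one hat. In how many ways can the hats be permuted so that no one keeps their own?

Use the recurrence D(n) = (n-1)(D(n-1) + D(n-2)) with D(0)=1, D(1)=0.
D(2) = 1 x (0 + 1) = 1
D(3) = 2 x (1 + 0) = 2
D(4) = 3 x (2 + 1) = 9
D(5) = 4 x (D(4) + D(3)) = 4 x (9 + 2)

Final answer: D(5) = 44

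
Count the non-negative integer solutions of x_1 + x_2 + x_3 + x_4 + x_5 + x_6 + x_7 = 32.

Stars and bars with 32 stars and 6 bars:
C(32+7-1, 7-1) = C(38,6).

Final answer: C(38,6) = 2760681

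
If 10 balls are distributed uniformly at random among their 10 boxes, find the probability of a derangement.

Use the recurrence D(n) = (n-1)(D(n-1) + D(n-2)) with D(0)=1, D(1)=0.
Building up: D(2)=1, D(3)=2, D(4)=9, D(5)=44, D(6)=265, D(7)=1854, D(8)=14833, D(9)=133496, D(10)=1334961.
Total arrangements: 10! = 3628800.
Probability = D(10)/10! = 16481/44800.

Final answer: D(10)/10! = 1334961/3628800 = 0.367879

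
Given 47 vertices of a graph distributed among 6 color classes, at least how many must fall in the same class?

By pigeonhole with 47 objects and 6 categories: ceiling(47/6).

Final answer: 8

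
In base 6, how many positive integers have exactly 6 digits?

In base 6, the leading digit has 5 choices (1..5); each of the remaining 5 digits has 6 choices.
Total: 5 x 6^5.

Final answer: 38880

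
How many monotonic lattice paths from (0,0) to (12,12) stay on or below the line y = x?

Total monotonic paths to (12,12): C(24,12) = 2704156.
A path is bad iff it touches y = x + 1; reflecting its initial segment maps bad paths bijectively onto all paths to (11,13), of which there are C(24,13) = 2496144.
Valid Dyck paths: 2704156 - 2496144.
(These counts are the Catalan numbers.)

Final answer: C_{12} = 208012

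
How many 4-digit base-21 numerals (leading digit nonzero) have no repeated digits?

First digit: 20 (nonzero). Second: 20 (not first). Third: 19, etc.
Total: 20 x 20 x 19 x 18.

Final answer: 136800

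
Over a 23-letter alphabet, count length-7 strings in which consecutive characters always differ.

Let g(n) count such strings. g(1) = 23, and each valid string of length n-1 extends in 22 ways (any symbol but the last), so g(n) = 22 g(n-1).
Total: g(7) = 23 x 22^6.

Final answer: 23 x 22^{6} = 2607737792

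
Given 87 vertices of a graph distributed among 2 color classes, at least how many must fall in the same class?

By pigeonhole with 87 objects and 2 categories: ceiling(87/2).

Final answer: 44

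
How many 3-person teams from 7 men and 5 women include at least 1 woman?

Sum over valid woman counts:
C(5,1)C(7,2) = 105
C(5,2)C(7,1) = 70
C(5,3)C(7,0) = 10
Total: 105 + 70 + 10.

Final answer: 185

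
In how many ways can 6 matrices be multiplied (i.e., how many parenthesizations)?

This is a standard Catalan-number count: the answer is C_n. Here n = 6 - 1 = 5.
Using C_0 = 1 and C_(k+1) = C_k x 2(2k+1)/(k+2), build up term by term: C_1=1, C_2=2, C_3=5, C_4=14, C_5=42.

Final answer: C_{5} = 42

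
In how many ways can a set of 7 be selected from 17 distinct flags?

C(17,7) = 17!/(7! x (17-7)!).

Final answer: C(17,7) = 19448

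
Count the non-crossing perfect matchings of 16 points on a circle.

This is a standard Catalan-number count: the answer is C_n. Here n = 16/2 = 8.
C_n = C(2n,n) - C(2n,n+1), so C_{8} = C(16,8) - C(16,9) = 12870 - 11440.

Final answer: C_{8} = 1430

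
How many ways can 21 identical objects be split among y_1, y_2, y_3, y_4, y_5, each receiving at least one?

Substitute y'_i = y_i - 1 (so y'_i >= 0). Then sum y'_i = 21 - 5 = 16.
Stars and bars: C(16+5-1, 5-1) = C(20,4).

Final answer: C(20,4) = 4845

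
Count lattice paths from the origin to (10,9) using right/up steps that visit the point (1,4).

Paths (0,0)->(1,4): C(5,4) = 5.
Paths (1,4)->(10,9): C(14,5) = 2002.
By multiplication principle: 5 x 2002.

Final answer: 10010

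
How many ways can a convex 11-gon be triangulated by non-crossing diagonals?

This is counted by the nth Catalan number C_n. Here n = 11 - 2 = 9.
C_n = (2n)!/(n!(n+1)!), so C_{9} = 18!/(9! x 10!) = C(18,9)/10 = 48620/10.

Final answer: C_{9} = 4862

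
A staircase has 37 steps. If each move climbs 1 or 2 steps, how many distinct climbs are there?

Let f(n) count the ways. The last step is size 1 or 2, so f(n) = f(n-1) + f(n-2) with f(1)=1, f(2)=2.
Iterating the recurrence: f(1)=1, f(2)=2, f(3)=3, f(4)=5, f(5)=8, f(6)=13, f(7)=21, f(8)=34, f(9)=55, f(10)=89, f(11)=144, f(12)=233, f(13)=377, f(14)=610, f(15)=987, f(16)=1597, f(17)=2584, f(18)=4181, f(19)=6765, f(20)=10946, f(21)=17711, f(22)=28657, f(23)=46368, f(24)=75025, f(25)=121393, f(26)=196418, f(27)=317811, f(28)=514229, f(29)=832040, f(30)=1346269, f(31)=2178309, f(32)=3524578, f(33)=5702887, f(34)=9227465, f(35)=14930352, f(36)=24157817, f(37)=39088169.

Final answer: 39088169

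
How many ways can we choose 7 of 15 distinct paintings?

C(15,7) = 15!/(7! x (15-7)!).

Final answer: C(15,7) = 6435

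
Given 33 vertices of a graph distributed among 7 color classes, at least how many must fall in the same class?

By pigeonhole with 33 objects and 7 categories: ceiling(33/7).

Final answer: 5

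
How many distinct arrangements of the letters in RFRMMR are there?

Letters (F:1, M:2, R:3). Total letters: 6.
Permutations = 6!/(3! x 2!).

Final answer: 60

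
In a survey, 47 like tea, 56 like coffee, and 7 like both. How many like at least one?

|A union B| = |A| + |B| - |A intersect B| = 47 + 56 - 7.

Final answer: 96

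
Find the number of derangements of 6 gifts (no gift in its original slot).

D(n) = (n-1)(D(n-1) + D(n-2)), D(0)=1, D(1)=0.
D(2) = 1 x (0 + 1) = 1
D(3) = 2 x (1 + 0) = 2
D(4) = 3 x (2 + 1) = 9
D(5) = 4 x (9 + 2) = 44
D(6) = 5 x (D(5) + D(4)) = 5 x (44 + 9)

Final answer: D(6) = 265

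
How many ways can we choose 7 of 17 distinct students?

C(17,7) = 17!/(7! x (17-7)!).

Final answer: C(17,7) = 19448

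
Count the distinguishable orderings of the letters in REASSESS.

Letters (A:1, E:2, R:1, S:4). Total letters: 8.
Permutations = 8!/(4! x 2!).

Final answer: 840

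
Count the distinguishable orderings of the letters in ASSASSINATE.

Letters (A:3, E:1, I:1, N:1, S:4, T:1). Total letters: 11.
Permutations = 11!/(4! x 3!).

Final answer: 277200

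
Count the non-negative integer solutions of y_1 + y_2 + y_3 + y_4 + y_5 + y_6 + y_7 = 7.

Stars and bars with 7 stars and 6 bars:
C(7+7-1, 7-1) = C(13,6).

Final answer: C(13,6) = 1716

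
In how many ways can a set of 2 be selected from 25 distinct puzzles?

C(25,2) = 25!/(2! x (25-2)!).

Final answer: C(25,2) = 300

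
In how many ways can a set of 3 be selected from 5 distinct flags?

C(5,3) = 5!/(3! x (5-3)!).

Final answer: C(5,3) = 10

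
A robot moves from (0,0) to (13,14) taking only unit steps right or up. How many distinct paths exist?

Each path has 13 right steps and 14 up steps in some order (27 steps total).
Choose which 14 of the 27 steps are up: C(27,14).

Final answer: C(27,14) = 20058300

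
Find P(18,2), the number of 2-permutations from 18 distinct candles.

P(18,2) = 18!/(18-2)! = 18!/16!.

Final answer: P(18,2) = 306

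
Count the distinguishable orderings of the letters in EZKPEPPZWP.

Letters (E:2, K:1, P:4, W:1, Z:2). Total letters: 10.
Permutations = 10!/(4! x 2! x 2!).

Final answer: 37800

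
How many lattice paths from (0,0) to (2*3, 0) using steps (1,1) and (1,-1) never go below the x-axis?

Total monotonic paths to (3,3): C(6,3) = 20.
By the reflection principle, paths that go above the diagonal number C(6,4) = 15.
Valid Dyck paths: 20 - 15.
(Check: C(6,3) - C(6,4) = C(6,3)/4, the Catalan number C_{3}.)

Final answer: C_{3} = 5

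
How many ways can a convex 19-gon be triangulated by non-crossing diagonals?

The structures are counted by the Catalan number C_n. Here n = 19 - 2 = 17.
C_n = C(2n,n)/(n+1), so C_{17} = C(34,17)/18 = 2333606220/18.

Final answer: C_{17} = 129644790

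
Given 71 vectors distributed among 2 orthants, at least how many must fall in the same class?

By pigeonhole with 71 objects and 2 categories: ceiling(71/2).

Final answer: 36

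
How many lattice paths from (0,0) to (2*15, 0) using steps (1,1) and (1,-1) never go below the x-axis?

Total monotonic paths to (15,15): C(30,15) = 155117520.
Paths that cross above y=x (reflection bijection): C(30,16) = 145422675.
Valid Dyck paths: 155117520 - 145422675.
(This is the Catalan number C_{15}.)

Final answer: C_{15} = 9694845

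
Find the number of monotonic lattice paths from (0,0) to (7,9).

Each path has 7 right steps and 9 up steps in some order (16 steps total).
Choose which 9 of the 16 steps are up: C(16,9).

Final answer: C(16,9) = 11440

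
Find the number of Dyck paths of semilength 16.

Total monotonic paths to (16,16): C(32,16) = 601080390.
Reflecting each bad path at its first crossing gives a bijection with paths to (15,17): C(32,17) = 565722720.
Valid Dyck paths: 601080390 - 565722720.
(Check: C(32,16) - C(32,17) = C(32,16)/17, the Catalan number C_{16}.)

Final answer: C_{16} = 35357670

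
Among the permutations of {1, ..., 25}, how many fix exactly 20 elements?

Choose which 20 elements are fixed: C(25,20) = 53130.
Derange the remaining 5 using D(j) = (j-1)(D(j-1) + D(j-2)), D(0)=1, D(1)=0: D(2)=1, D(3)=2, D(4)=9, D(5)=44.
Total: 53130 x 44.

Final answer: C(25,20) D(5) = 2337720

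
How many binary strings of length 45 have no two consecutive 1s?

Classify by the final bit: ...0 gives a(n-1) strings, ...01 gives a(n-2) strings. Thus a(n) = a(n-1) + a(n-2) with a(1)=2, a(2)=3.
Computing successive values: a(1)=2, a(2)=3, a(3)=5, a(4)=8, a(5)=13, a(6)=21, a(7)=34, a(8)=55, a(9)=89, a(10)=144, a(11)=233, a(12)=377, a(13)=610, a(14)=987, a(15)=1597, a(16)=2584, a(17)=4181, a(18)=6765, a(19)=10946, a(20)=17711, a(21)=28657, a(22)=46368, a(23)=75025, a(24)=121393, a(25)=196418, a(26)=317811, a(27)=514229, a(28)=832040, a(29)=1346269, a(30)=2178309, a(31)=3524578, a(32)=5702887, a(33)=9227465, a(34)=14930352, a(35)=24157817, a(36)=39088169, a(37)=63245986, a(38)=102334155, a(39)=165580141, a(40)=267914296, a(41)=433494437, a(42)=701408733, a(43)=1134903170, a(44)=1836311903, a(45)=2971215073.

Final answer: 2971215073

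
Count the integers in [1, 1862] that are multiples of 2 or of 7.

Multiples of 2: 931. Multiples of 7: 266. Of both (lcm=14): 133.
By inclusion-exclusion: 931 + 266 - 133.

Final answer: 1064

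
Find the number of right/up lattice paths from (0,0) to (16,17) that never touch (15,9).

Total paths to (16,17): C(33,17) = 1166803110.
Paths through (15,9): C(24,9) x C(9,8) = 11767536.
Avoiding (15,9): 1166803110 - 11767536.

Final answer: 1155035574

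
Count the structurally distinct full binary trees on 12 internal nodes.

The structures are counted by the Catalan number C_n. Here n = 12.
C_n = C(2n,n)/(n+1), so C_{12} = C(24,12)/13 = 2704156/13.

Final answer: C_{12} = 208012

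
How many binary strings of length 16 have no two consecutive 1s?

A valid string ends in 0 (append to any length-(n-1) valid string) or in 01 (append to any length-(n-2) valid string), so a(n) = a(n-1) + a(n-2) with a(1)=2, a(2)=3.
Iterating the recurrence: a(1)=2, a(2)=3, a(3)=5, a(4)=8, a(5)=13, a(6)=21, a(7)=34, a(8)=55, a(9)=89, a(10)=144, a(11)=233, a(12)=377, a(13)=610, a(14)=987, a(15)=1597, a(16)=2584.

Final answer: 2584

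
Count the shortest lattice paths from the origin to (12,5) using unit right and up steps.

Each path has 12 right steps and 5 up steps in some order (17 steps total).
Choose which 5 of the 17 steps are up: C(17,5).

Final answer: C(17,5) = 6188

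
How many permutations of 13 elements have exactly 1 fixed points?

Choose which 1 elements are fixed: C(13,1) = 13.
Derange the remaining 12 using D(j) = (j-1)(D(j-1) + D(j-2)), D(0)=1, D(1)=0: D(2)=1, D(3)=2, D(4)=9, D(5)=44, D(6)=265, D(7)=1854, D(8)=14833, D(9)=133496, D(10)=1334961, D(11)=14684570, D(12)=176214841.
Total: 13 x 176214841.

Final answer: C(13,1) D(12) = 2290792933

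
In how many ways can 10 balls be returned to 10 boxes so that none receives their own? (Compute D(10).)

D(n) = (n-1)(D(n-1) + D(n-2)), D(0)=1, D(1)=0.
D(2) = 1 x (0 + 1) = 1
D(3) = 2 x (1 + 0) = 2
D(4) = 3 x (2 + 1) = 9
D(5) = 4 x (9 + 2) = 44
D(6) = 5 x (44 + 9) = 265
D(7) = 6 x (265 + 44) = 1854
D(8) = 7 x (1854 + 265) = 14833
D(9) = 8 x (14833 + 1854) = 133496
D(10) = 9 x (D(9) + D(8)) = 9 x (133496 + 14833)

Final answer: D(10) = 1334961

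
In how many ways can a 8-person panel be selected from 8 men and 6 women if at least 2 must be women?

Sum over valid woman counts:
C(6,2)C(8,6) = 420
C(6,3)C(8,5) = 1120
C(6,4)C(8,4) = 1050
C(6,5)C(8,3) = 336
C(6,6)C(8,2) = 28
Total: 420 + 1120 + 1050 + 336 + 28.

Final answer: 2954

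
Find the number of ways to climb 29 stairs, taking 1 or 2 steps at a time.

Condition on the final move: it is a 1-step (f(n-1) ways to get there) or a 2-step (f(n-2) ways), so f(n) = f(n-1) + f(n-2), with f(1)=1, f(2)=2.
Iterating the recurrence: f(1)=1, f(2)=2, f(3)=3, f(4)=5, f(5)=8, f(6)=13, f(7)=21, f(8)=34, f(9)=55, f(10)=89, f(11)=144, f(12)=233, f(13)=377, f(14)=610, f(15)=987, f(16)=1597, f(17)=2584, f(18)=4181, f(19)=6765, f(20)=10946, f(21)=17711, f(22)=28657, f(23)=46368, f(24)=75025, f(25)=121393, f(26)=196418, f(27)=317811, f(28)=514229, f(29)=832040.

Final answer: 832040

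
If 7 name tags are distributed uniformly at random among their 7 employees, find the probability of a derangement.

Use the recurrence D(n) = (n-1)(D(n-1) + D(n-2)) with D(0)=1, D(1)=0.
Building up: D(2)=1, D(3)=2, D(4)=9, D(5)=44, D(6)=265, D(7)=1854.
Total arrangements: 7! = 5040.
Probability = D(7)/7! = 103/280.

Final answer: D(7)/7! = 1854/5040 = 0.367857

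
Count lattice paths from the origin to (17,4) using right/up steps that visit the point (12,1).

Paths (0,0)->(12,1): C(13,1) = 13.
Paths (12,1)->(17,4): C(8,3) = 56.
By multiplication principle: 13 x 56.

Final answer: 728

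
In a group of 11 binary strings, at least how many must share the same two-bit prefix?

There are 4 possible values for two-bit prefix. With 11 binary strings and 4 categories, by pigeonhole: ceiling(11/4).

Final answer: 3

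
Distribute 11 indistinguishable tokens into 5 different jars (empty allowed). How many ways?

Stars and bars: C(n+k-1, k-1) = C(15,4).

Final answer: C(15,4) = 1365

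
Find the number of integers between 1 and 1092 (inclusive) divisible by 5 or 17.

Multiples of 5: 218. Multiples of 17: 64. Of both (lcm=85): 12.
By inclusion-exclusion: 218 + 64 - 12.

Final answer: 270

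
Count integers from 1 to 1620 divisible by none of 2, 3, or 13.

|div by 2|=810, |div by 3|=540, |div by 13|=124.
|div by 2&3|=270, |div by 2&13|=62, |div by 3&13|=41, |div by all|=20.
By inclusion-exclusion, divisible by at least one: 810+540+124-270-62-41+20 = 1121.
Not divisible by any: 1620 - 1121.

Final answer: 499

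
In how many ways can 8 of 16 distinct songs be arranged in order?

P(16,8) = 16!/(16-8)! = 16!/8!.

Final answer: P(16,8) = 518918400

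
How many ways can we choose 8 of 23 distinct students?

C(23,8) = 23!/(8! x (23-8)!).

Final answer: C(23,8) = 490314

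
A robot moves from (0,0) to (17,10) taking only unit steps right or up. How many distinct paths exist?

Each path has 17 right steps and 10 up steps in some order (27 steps total).
Choose which 10 of the 27 steps are up: C(27,10).

Final answer: C(27,10) = 8436285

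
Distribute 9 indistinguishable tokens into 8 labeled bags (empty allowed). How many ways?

Stars and bars: C(n+k-1, k-1) = C(16,7).

Final answer: C(16,7) = 11440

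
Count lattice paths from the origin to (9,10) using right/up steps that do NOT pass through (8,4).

Total paths to (9,10): C(19,10) = 92378.
Paths through (8,4): C(12,4) x C(7,6) = 3465.
Avoiding (8,4): 92378 - 3465.

Final answer: 88913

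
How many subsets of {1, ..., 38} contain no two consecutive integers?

Condition on whether n belongs to the subset: if not, any valid subset of {1, ..., n-1} works (a(n-1)); if so, n-1 is excluded and the rest is a valid subset of {1, ..., n-2} (a(n-2)). Hence a(n) = a(n-1) + a(n-2), a(1)=2, a(2)=3.
Computing successive values: a(1)=2, a(2)=3, a(3)=5, a(4)=8, a(5)=13, a(6)=21, a(7)=34, a(8)=55, a(9)=89, a(10)=144, a(11)=233, a(12)=377, a(13)=610, a(14)=987, a(15)=1597, a(16)=2584, a(17)=4181, a(18)=6765, a(19)=10946, a(20)=17711, a(21)=28657, a(22)=46368, a(23)=75025, a(24)=121393, a(25)=196418, a(26)=317811, a(27)=514229, a(28)=832040, a(29)=1346269, a(30)=2178309, a(31)=3524578, a(32)=5702887, a(33)=9227465, a(34)=14930352, a(35)=24157817, a(36)=39088169, a(37)=63245986, a(38)=102334155.

Final answer: 102334155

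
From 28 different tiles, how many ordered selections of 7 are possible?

P(28,7) = 28!/(28-7)! = 28!/21!.

Final answer: P(28,7) = 5967561600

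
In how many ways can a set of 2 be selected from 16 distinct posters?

C(16,2) = 16!/(2! x (16-2)!).

Final answer: C(16,2) = 120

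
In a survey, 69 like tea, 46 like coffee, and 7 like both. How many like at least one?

|A union B| = |A| + |B| - |A intersect B| = 69 + 46 - 7.

Final answer: 108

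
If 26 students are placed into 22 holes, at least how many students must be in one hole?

By the pigeonhole principle: ceiling(26/22).

Final answer: 2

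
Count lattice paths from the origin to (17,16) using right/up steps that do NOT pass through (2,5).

Total paths to (17,16): C(33,16) = 1166803110.
Paths through (2,5): C(7,5) x C(26,11) = 162249360.
Avoiding (2,5): 1166803110 - 162249360.

Final answer: 1004553750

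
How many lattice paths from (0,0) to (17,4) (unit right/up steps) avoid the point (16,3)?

Total paths to (17,4): C(21,4) = 5985.
Paths through (16,3): C(19,3) x C(2,1) = 1938.
Avoiding (16,3): 5985 - 1938.

Final answer: 4047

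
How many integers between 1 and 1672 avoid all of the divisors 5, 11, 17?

|div by 5|=334, |div by 11|=152, |div by 17|=98.
|div by 5&11|=30, |div by 5&17|=19, |div by 11&17|=8, |div by all|=1.
By inclusion-exclusion, divisible by at least one: 334+152+98-30-19-8+1 = 528.
Not divisible by any: 1672 - 528.

Final answer: 1144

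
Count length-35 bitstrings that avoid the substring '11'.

Classify by the final bit: ...0 gives a(n-1) strings, ...01 gives a(n-2) strings. Thus a(n) = a(n-1) + a(n-2) with a(1)=2, a(2)=3.
Iterating the recurrence: a(1)=2, a(2)=3, a(3)=5, a(4)=8, a(5)=13, a(6)=21, a(7)=34, a(8)=55, a(9)=89, a(10)=144, a(11)=233, a(12)=377, a(13)=610, a(14)=987, a(15)=1597, a(16)=2584, a(17)=4181, a(18)=6765, a(19)=10946, a(20)=17711, a(21)=28657, a(22)=46368, a(23)=75025, a(24)=121393, a(25)=196418, a(26)=317811, a(27)=514229, a(28)=832040, a(29)=1346269, a(30)=2178309, a(31)=3524578, a(32)=5702887, a(33)=9227465, a(34)=14930352, a(35)=24157817.

Final answer: 24157817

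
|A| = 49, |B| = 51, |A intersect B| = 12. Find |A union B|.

|A union B| = |A| + |B| - |A intersect B| = 49 + 51 - 12.

Final answer: 88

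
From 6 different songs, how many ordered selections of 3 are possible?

P(6,3) = 6!/(6-3)! = 6!/3!.

Final answer: P(6,3) = 120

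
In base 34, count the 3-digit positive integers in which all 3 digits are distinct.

First digit: 33 (nonzero). Second: 33 (not first). Third: 32, etc.
Total: 33 x 33 x 32.

Final answer: 34848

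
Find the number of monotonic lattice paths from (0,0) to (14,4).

Each path has 14 right steps and 4 up steps in some order (18 steps total).
Choose which 4 of the 18 steps are up: C(18,4).

Final answer: C(18,4) = 3060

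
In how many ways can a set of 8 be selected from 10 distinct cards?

C(10,8) = 10!/(8! x (10-8)!).

Final answer: C(10,8) = 45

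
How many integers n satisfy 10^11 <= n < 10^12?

First digit: 9 choices (1-9). Each of the remaining 11 digits: 10 choices.
Total: 9 x 10^11.

Final answer: 900000000000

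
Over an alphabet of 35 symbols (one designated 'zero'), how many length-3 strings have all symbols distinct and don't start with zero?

The leading digit has 34 choices (anything but zero); the next has 34 (anything but the first), then 33, and so on, one fewer each time.
Total: 34 x 34 x 33.

Final answer: 38148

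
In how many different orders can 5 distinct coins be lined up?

The number of ways to arrange 5 distinct objects is 5!.

Final answer: 5! = 120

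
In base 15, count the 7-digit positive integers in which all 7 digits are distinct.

First digit: 14 (nonzero). Second: 14 (not first). Third: 13, etc.
Total: 14 x 14 x 13 x 12 x 11 x 10 x 9.

Final answer: 30270240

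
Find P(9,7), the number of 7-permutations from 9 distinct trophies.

P(9,7) = 9!/(9-7)! = 9!/2!.

Final answer: P(9,7) = 181440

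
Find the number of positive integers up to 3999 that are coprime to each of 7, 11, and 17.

|div by 7|=571, |div by 11|=363, |div by 17|=235.
|div by 7&11|=51, |div by 7&17|=33, |div by 11&17|=21, |div by all|=3.
By inclusion-exclusion, divisible by at least one: 571+363+235-51-33-21+3 = 1067.
Not divisible by any: 3999 - 1067.

Final answer: 2932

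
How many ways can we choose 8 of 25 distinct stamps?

C(25,8) = 25!/(8! x 17!).

Final answer: \binom{25}{8} = 1081575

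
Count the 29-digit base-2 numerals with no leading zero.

Leading digit: 1 options (nonzero). Other 28 digit(s): 2 options each.
Total: 1 x 2^28.

Final answer: 268435456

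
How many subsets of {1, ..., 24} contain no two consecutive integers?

Let a(n) count such subsets of {1, ..., n}. Either n is excluded (a(n-1) ways) or n is included, forcing n-1 out (a(n-2) ways), so a(n) = a(n-1) + a(n-2) with a(1)=2, a(2)=3.
Iterating the recurrence: a(1)=2, a(2)=3, a(3)=5, a(4)=8, a(5)=13, a(6)=21, a(7)=34, a(8)=55, a(9)=89, a(10)=144, a(11)=233, a(12)=377, a(13)=610, a(14)=987, a(15)=1597, a(16)=2584, a(17)=4181, a(18)=6765, a(19)=10946, a(20)=17711, a(21)=28657, a(22)=46368, a(23)=75025, a(24)=121393.

Final answer: 121393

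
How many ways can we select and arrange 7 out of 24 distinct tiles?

P(24,7) = 24!/(24-7)! = 24!/17!.

Final answer: P(24,7) = 1744364160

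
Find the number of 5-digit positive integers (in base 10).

First digit: 9 choices (1-9). Each of the remaining 4 digits: 10 choices.
Total: 9 x 10^4.

Final answer: 90000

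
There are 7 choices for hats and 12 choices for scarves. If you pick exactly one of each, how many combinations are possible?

By the multiplication principle: 7 x 12.

Final answer: 84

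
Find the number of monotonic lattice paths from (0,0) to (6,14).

Each path has 6 right steps and 14 up steps in some order (20 steps total).
Choose which 14 of the 20 steps are up: C(20,14).

Final answer: C(20,14) = 38760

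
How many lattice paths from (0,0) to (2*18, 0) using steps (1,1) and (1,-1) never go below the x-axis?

Total monotonic paths to (18,18): C(36,18) = 9075135300.
A path is bad iff it touches y = x + 1; reflecting its initial segment maps bad paths bijectively onto all paths to (17,19), of which there are C(36,19) = 8597496600.
Valid Dyck paths: 9075135300 - 8597496600.
(Check: C(36,18) - C(36,19) = C(36,18)/19, the Catalan number C_{18}.)

Final answer: C_{18} = 477638700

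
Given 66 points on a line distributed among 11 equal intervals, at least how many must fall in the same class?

By pigeonhole with 66 objects and 11 categories: ceiling(66/11).

Final answer: 6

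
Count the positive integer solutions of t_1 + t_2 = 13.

Substitute t'_i = t_i - 1 (so t'_i >= 0). Then sum t'_i = 13 - 2 = 11.
Stars and bars: C(11+2-1, 2-1) = C(12,1).

Final answer: C(12,1) = 12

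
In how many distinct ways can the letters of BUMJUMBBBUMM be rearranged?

Letters (B:4, J:1, M:4, U:3). Total letters: 12.
Permutations = 12!/(4! x 4! x 3!).

Final answer: 138600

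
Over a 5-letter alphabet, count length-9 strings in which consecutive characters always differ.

Let g(n) count such strings. g(1) = 5, and each valid string of length n-1 extends in 4 ways (any symbol but the last), so g(n) = 4 g(n-1).
Total: g(9) = 5 x 4^8.

Final answer: 5 x 4^{8} = 327680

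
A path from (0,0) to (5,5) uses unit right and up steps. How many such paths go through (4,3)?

Paths (0,0)->(4,3): C(7,3) = 35.
Paths (4,3)->(5,5): C(3,2) = 3.
By multiplication principle: 35 x 3.

Final answer: 105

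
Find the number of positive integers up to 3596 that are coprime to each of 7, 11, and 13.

|div by 7|=513, |div by 11|=326, |div by 13|=276.
|div by 7&11|=46, |div by 7&13|=39, |div by 11&13|=25, |div by all|=3.
By inclusion-exclusion, divisible by at least one: 513+326+276-46-39-25+3 = 1008.
Not divisible by any: 3596 - 1008.

Final answer: 2588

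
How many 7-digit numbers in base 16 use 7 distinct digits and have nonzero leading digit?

The leading digit has 15 choices (anything but zero); the next has 15 (anything but the first), then 14, and so on, one fewer each time.
Total: 15 x 15 x 14 x 13 x 12 x 11 x 10.

Final answer: 54054000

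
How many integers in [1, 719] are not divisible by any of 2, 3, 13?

|div by 2|=359, |div by 3|=239, |div by 13|=55.
|div by 2&3|=119, |div by 2&13|=27, |div by 3&13|=18, |div by all|=9.
By inclusion-exclusion, divisible by at least one: 359+239+55-119-27-18+9 = 498.
Not divisible by any: 719 - 498.

Final answer: 221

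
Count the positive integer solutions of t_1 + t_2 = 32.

Substitute t'_i = t_i - 1 (so t'_i >= 0). Then sum t'_i = 32 - 2 = 30.
Stars and bars: C(30+2-1, 2-1) = C(31,1).

Final answer: C(31,1) = 31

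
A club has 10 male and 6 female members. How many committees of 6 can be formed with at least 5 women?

Sum over valid woman counts:
C(6,5)C(10,1) = 60
C(6,6)C(10,0) = 1
Total: 60 + 1.

Final answer: 61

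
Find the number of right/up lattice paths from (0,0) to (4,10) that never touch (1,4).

Total paths to (4,10): C(14,10) = 1001.
Paths through (1,4): C(5,4) x C(9,6) = 420.
Avoiding (1,4): 1001 - 420.

Final answer: 581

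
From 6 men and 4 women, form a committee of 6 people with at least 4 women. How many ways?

Sum over valid woman counts:
C(4,4)C(6,2).

Final answer: 15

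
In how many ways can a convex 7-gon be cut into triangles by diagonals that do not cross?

This is a standard Catalan-number count: the answer is C_n. Here n = 7 - 2 = 5.
C_n = (2n)!/(n!(n+1)!), so C_{5} = 10!/(5! x 6!) = C(10,5)/6 = 252/6.

Final answer: C_{5} = 42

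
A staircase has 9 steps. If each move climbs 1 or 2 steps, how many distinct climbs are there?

Condition on the final move: it is a 1-step (f(n-1) ways to get there) or a 2-step (f(n-2) ways), so f(n) = f(n-1) + f(n-2), with f(1)=1, f(2)=2.
Iterating the recurrence: f(1)=1, f(2)=2, f(3)=3, f(4)=5, f(5)=8, f(6)=13, f(7)=21, f(8)=34, f(9)=55.

Final answer: 55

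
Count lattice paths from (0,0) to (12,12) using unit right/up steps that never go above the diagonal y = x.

Total monotonic paths to (12,12): C(24,12) = 2704156.
Paths that cross above y=x (reflection bijection): C(24,13) = 2496144.
Valid Dyck paths: 2704156 - 2496144.
(Equivalently, C_{12} = C(24,12)/13 = 2704156/13.)

Final answer: C_{12} = 208012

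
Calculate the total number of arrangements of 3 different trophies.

The number of ways to arrange 3 distinct objects is 3!.

Final answer: 3! = 6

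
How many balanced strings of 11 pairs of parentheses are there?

This is counted by the nth Catalan number C_n. Here n = 11 (pairs).
Using C_0 = 1 and C_(k+1) = C_k x 2(2k+1)/(k+2), build up term by term: C_1=1, C_2=2, C_3=5, C_4=14, C_5=42, C_6=132, C_7=429, C_8=1430, C_9=4862, C_10=16796, C_11=58786.

Final answer: C_{11} = 58786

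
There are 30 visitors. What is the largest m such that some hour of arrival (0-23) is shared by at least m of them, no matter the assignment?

There are 24 possible values for hour of arrival (0-23). With 30 visitors and 24 categories, by pigeonhole: ceiling(30/24).

Final answer: 2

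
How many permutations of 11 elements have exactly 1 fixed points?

Choose which 1 elements are fixed: C(11,1) = 11.
Derange the remaining 10 using D(j) = (j-1)(D(j-1) + D(j-2)), D(0)=1, D(1)=0: D(2)=1, D(3)=2, D(4)=9, D(5)=44, D(6)=265, D(7)=1854, D(8)=14833, D(9)=133496, D(10)=1334961.
Total: 11 x 1334961.

Final answer: C(11,1) D(10) = 14684571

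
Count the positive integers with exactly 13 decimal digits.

First digit: 9 choices (1-9). Each of the remaining 12 digits: 10 choices.
Total: 9 x 10^12.

Final answer: 9000000000000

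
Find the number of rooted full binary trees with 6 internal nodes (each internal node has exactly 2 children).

This is a standard Catalan-number count: the answer is C_n. Here n = 6.
Using C_0 = 1 and C_(k+1) = C_k x 2(2k+1)/(k+2), build up term by term: C_1=1, C_2=2, C_3=5, C_4=14, C_5=42, C_6=132.

Final answer: C_{6} = 132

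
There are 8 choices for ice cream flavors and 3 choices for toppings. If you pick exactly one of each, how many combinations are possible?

By the multiplication principle: 8 x 3.

Final answer: 24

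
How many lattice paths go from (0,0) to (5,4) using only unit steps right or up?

Each path has 5 right steps and 4 up steps in some order (9 steps total).
Choose which 4 of the 9 steps are up: C(9,4).

Final answer: C(9,4) = 126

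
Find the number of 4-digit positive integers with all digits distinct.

First digit: 9 (not 0). Second: 9 (not first). Third: 8, etc.
Total: 9 x 9 x 8 x 7.

Final answer: 4536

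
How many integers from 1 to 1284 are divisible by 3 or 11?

Multiples of 3: 428. Multiples of 11: 116. Of both (lcm=33): 38.
By inclusion-exclusion: 428 + 116 - 38.

Final answer: 506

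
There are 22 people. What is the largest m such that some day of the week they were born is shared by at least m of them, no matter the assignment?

There are 7 possible values for day of the week they were born. With 22 people and 7 categories, by pigeonhole: ceiling(22/7).

Final answer: 4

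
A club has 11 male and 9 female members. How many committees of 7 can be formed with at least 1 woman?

Sum over valid woman counts:
C(9,1)C(11,6) = 4158
C(9,2)C(11,5) = 16632
C(9,3)C(11,4) = 27720
C(9,4)C(11,3) = 20790
C(9,5)C(11,2) = 6930
C(9,6)C(11,1) = 924
C(9,7)C(11,0) = 36
Total: 4158 + 16632 + 27720 + 20790 + 6930 + 924 + 36.

Final answer: 77190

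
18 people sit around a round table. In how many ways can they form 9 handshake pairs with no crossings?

This is counted by the nth Catalan number C_n. Here n = 18/2 = 9.
C_n = C(2n,n) - C(2n,n+1), so C_{9} = C(18,9) - C(18,10) = 48620 - 43758.

Final answer: C_{9} = 4862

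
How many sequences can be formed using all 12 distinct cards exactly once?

The number of ways to arrange 12 distinct objects is 12!.

Final answer: 12! = 479001600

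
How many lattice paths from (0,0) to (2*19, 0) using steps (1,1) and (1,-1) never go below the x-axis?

Total monotonic paths to (19,19): C(38,19) = 35345263800.
Paths that cross above y=x (reflection bijection): C(38,20) = 33578000610.
Valid Dyck paths: 35345263800 - 33578000610.
(This is the Catalan number C_{19}.)

Final answer: C_{19} = 1767263190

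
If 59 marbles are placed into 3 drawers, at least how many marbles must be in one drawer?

By the pigeonhole principle: ceiling(59/3).

Final answer: 20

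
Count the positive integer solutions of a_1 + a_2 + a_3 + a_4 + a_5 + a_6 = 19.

Substitute a'_i = a_i - 1 (so a'_i >= 0). Then sum a'_i = 19 - 6 = 13.
Stars and bars: C(13+6-1, 6-1) = C(18,5).

Final answer: C(18,5) = 8568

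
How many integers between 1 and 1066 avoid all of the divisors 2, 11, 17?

|div by 2|=533, |div by 11|=96, |div by 17|=62.
|div by 2&11|=48, |div by 2&17|=31, |div by 11&17|=5, |div by all|=2.
By inclusion-exclusion, divisible by at least one: 533+96+62-48-31-5+2 = 609.
Not divisible by any: 1066 - 609.

Final answer: 457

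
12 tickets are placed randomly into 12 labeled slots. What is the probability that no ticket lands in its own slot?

Derangements satisfy D(n) = (n-1)(D(n-1) + D(n-2)), starting from D(0)=1, D(1)=0.
Building up: D(2)=1, D(3)=2, D(4)=9, D(5)=44, D(6)=265, D(7)=1854, D(8)=14833, D(9)=133496, D(10)=1334961, D(11)=14684570, D(12)=176214841.
Total arrangements: 12! = 479001600.
Probability = D(12)/12! = 16019531/43545600.

Final answer: D(12)/12! = 176214841/479001600 = 0.367879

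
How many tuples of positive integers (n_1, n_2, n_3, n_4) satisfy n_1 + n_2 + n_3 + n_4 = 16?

Substitute n'_i = n_i - 1 (so n'_i >= 0). Then sum n'_i = 16 - 4 = 12.
Stars and bars: C(12+4-1, 4-1) = C(15,3).

Final answer: C(15,3) = 455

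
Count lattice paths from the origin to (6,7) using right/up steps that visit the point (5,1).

Paths (0,0)->(5,1): C(6,1) = 6.
Paths (5,1)->(6,7): C(7,6) = 7.
By multiplication principle: 6 x 7.

Final answer: 42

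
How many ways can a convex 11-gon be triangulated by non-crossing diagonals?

This is a standard Catalan-number count: the answer is C_n. Here n = 11 - 2 = 9.
Using C_0 = 1 and C_(k+1) = C_k x 2(2k+1)/(k+2), build up term by term: C_1=1, C_2=2, C_3=5, C_4=14, C_5=42, C_6=132, C_7=429, C_8=1430, C_9=4862.

Final answer: C_{9} = 4862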